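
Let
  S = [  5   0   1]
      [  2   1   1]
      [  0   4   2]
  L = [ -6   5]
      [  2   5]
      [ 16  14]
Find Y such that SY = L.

Y = [[-2, 2], [2, 6], [4, -5]]

Since S multiplies Y on the left, Y = S⁻¹L.
det S = -2, so S⁻¹ = [[1, -2, 1/2], [2, -5, 3/2], [-4, 10, -5/2]].
Y = S⁻¹L = [[1, -2, 1/2], [2, -5, 3/2], [-4, 10, -5/2]] · [[-6, 5], [2, 5], [16, 14]] = [[-2, 2], [2, 6], [4, -5]].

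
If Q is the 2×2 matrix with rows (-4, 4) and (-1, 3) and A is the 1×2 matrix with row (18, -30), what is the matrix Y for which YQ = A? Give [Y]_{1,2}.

Right-multiplying both sides by Q⁻¹ gives Y = AQ⁻¹.
det Q = -8, so Q⁻¹ = [[-3/8, 1/2], [-1/8, 1/2]].
Y = AQ⁻¹ = [[18, -30]] · [[-3/8, 1/2], [-1/8, 1/2]] = [[-3, -6]].

-6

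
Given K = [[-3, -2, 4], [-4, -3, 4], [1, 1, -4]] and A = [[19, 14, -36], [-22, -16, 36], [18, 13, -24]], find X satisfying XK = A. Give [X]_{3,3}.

1

Since K sits to the right of X, X = AK⁻¹.
det K = -4; the adjugate gives K⁻¹ = [[-2, 1, -1], [3, -2, 1], [1/4, -1/4, -1/4]].
X = AK⁻¹ = [[19, 14, -36], [-22, -16, 36], [18, 13, -24]] · [[-2, 1, -1], [3, -2, 1], [1/4, -1/4, -1/4]] = [[-5, 0, 4], [5, 1, -3], [-3, -2, 1]].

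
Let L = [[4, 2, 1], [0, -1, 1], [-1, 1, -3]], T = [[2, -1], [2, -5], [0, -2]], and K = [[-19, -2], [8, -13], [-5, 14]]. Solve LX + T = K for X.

LX = K − T = [[-21, -1], [6, -8], [-5, 16]].
L is on the left of X, so left-multiply by L⁻¹: X = L⁻¹(K − T).
det L = 5; the adjugate gives L⁻¹ = [[2/5, 7/5, 3/5], [-1/5, -11/5, -4/5], [-1/5, -6/5, -4/5]].
X = L⁻¹(K − T) = [[-3, -2], [-5, 5], [1, -3]].

X = [[-3, -2], [-5, 5], [1, -3]]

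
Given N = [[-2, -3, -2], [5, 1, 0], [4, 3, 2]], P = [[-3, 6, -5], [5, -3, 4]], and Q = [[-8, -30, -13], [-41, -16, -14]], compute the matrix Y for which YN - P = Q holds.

Y = [[5, 3, -4], [2, -4, -3]]

YN = Q + P = [[-11, -24, -18], [-36, -19, -10]].
Right-multiplying both sides by N⁻¹ gives Y = (Q + P)N⁻¹.
N has determinant 4; N⁻¹ = [[1/2, 0, 1/2], [-5/2, 1, -5/2], [11/4, -3/2, 13/4]].
Y = (Q + P)N⁻¹ = [[5, 3, -4], [2, -4, -3]].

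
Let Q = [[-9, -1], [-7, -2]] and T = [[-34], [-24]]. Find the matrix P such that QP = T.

Q is on the left of P, so left-multiply by Q⁻¹: P = Q⁻¹T.
det Q = 11, so Q⁻¹ = [[-2/11, 1/11], [7/11, -9/11]].
P = Q⁻¹T = [[-2/11, 1/11], [7/11, -9/11]] · [[-34], [-24]] = [[4], [-2]].

P = [[4], [-2]]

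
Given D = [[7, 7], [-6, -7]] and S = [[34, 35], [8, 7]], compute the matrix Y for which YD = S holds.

Since D sits to the right of Y, Y = SD⁻¹.
D has determinant -7; D⁻¹ = [[1, 1], [-6/7, -1]].
Y = SD⁻¹ = [[34, 35], [8, 7]] · [[1, 1], [-6/7, -1]] = [[4, -1], [2, 1]].

Y = [[4, -1], [2, 1]]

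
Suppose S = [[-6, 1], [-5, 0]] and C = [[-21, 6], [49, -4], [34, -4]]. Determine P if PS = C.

P = [[6, -3], [-4, -5], [-4, -2]]

S is on the right of P, so right-multiply by S⁻¹: P = CS⁻¹.
det S = 5, so S⁻¹ = [[0, -1/5], [1, -6/5]].
P = CS⁻¹ = [[-21, 6], [49, -4], [34, -4]] · [[0, -1/5], [1, -6/5]] = [[6, -3], [-4, -5], [-4, -2]].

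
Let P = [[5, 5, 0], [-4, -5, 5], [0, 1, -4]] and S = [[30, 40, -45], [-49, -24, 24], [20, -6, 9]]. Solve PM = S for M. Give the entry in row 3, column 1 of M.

-5

P is on the left of M, so left-multiply by P⁻¹: M = P⁻¹S.
det P = -5, so P⁻¹ = [[-3, -4, -5], [16/5, 4, 5], [4/5, 1, 1]].
M = P⁻¹S = [[-3, -4, -5], [16/5, 4, 5], [4/5, 1, 1]] · [[30, 40, -45], [-49, -24, 24], [20, -6, 9]] = [[6, 6, -6], [0, 2, -3], [-5, 2, -3]].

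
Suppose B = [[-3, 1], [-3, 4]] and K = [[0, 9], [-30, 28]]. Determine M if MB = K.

B is on the right of M, so right-multiply by B⁻¹: M = KB⁻¹.
det B = -9; the adjugate gives B⁻¹ = [[-4/9, 1/9], [-1/3, 1/3]].
M = KB⁻¹ = [[0, 9], [-30, 28]] · [[-4/9, 1/9], [-1/3, 1/3]] = [[-3, 3], [4, 6]].

M = [[-3, 3], [4, 6]]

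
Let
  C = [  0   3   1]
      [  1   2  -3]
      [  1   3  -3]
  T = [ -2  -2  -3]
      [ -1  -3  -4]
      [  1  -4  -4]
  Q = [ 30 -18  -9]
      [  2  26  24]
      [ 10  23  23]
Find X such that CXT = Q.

Left-multiply by C⁻¹ and right-multiply by T⁻¹: X = C⁻¹QT⁻¹.
det C = 1, so C⁻¹ = [[3, 12, -11], [0, -1, 1], [1, 3, -3]].
det T = 3, so T⁻¹ = [[-4/3, 4/3, -1/3], [-8/3, 11/3, -5/3], [7/3, -10/3, 4/3]].
C⁻¹Q = [[4, 5, 8], [8, -3, -1], [6, -9, -6]].
X = (C⁻¹Q)T⁻¹ = [[0, -3, 1], [-5, 3, 1], [2, -5, 5]].

X = [[0, -3, 1], [-5, 3, 1], [2, -5, 5]]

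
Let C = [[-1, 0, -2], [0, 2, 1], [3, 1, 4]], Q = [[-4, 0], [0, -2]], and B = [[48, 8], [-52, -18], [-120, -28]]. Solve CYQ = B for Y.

Y = [[2, 2], [4, 4], [5, 1]]

Y = C⁻¹BQ⁻¹ (apply C⁻¹ on the left and Q⁻¹ on the right).
det C = 5, so C⁻¹ = [[7/5, -2/5, 4/5], [3/5, 2/5, 1/5], [-6/5, 1/5, -2/5]].
det Q = 8, so Q⁻¹ = [[-1/4, 0], [0, -1/2]].
C⁻¹B = [[-8, -4], [-16, -8], [-20, -2]].
Y = (C⁻¹B)Q⁻¹ = [[2, 2], [4, 4], [5, 1]].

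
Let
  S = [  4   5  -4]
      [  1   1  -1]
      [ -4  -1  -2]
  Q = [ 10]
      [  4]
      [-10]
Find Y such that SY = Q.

Y = [[6], [-6], [-4]]

S is on the left of Y, so left-multiply by S⁻¹: Y = S⁻¹Q.
det S = 6; the adjugate gives S⁻¹ = [[-1/2, 7/3, -1/6], [1, -4, 0], [1/2, -8/3, -1/6]].
Y = S⁻¹Q = [[-1/2, 7/3, -1/6], [1, -4, 0], [1/2, -8/3, -1/6]] · [[10], [4], [-10]] = [[6], [-6], [-4]].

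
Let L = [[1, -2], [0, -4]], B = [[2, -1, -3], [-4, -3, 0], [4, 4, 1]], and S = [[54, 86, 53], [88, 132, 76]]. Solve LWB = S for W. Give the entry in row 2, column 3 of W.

-4

Left-multiply by L⁻¹ and right-multiply by B⁻¹: W = L⁻¹SB⁻¹.
det L = -4; the adjugate gives L⁻¹ = [[1, -1/2], [0, -1/4]].
det B = 2, so B⁻¹ = [[-3/2, -11/2, -9/2], [2, 7, 6], [-2, -6, -5]].
L⁻¹S = [[10, 20, 15], [-22, -33, -19]].
W = (L⁻¹S)B⁻¹ = [[-5, -5, 0], [5, 4, -4]].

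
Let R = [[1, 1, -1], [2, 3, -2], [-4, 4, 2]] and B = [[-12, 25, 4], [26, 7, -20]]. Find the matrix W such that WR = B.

Since R sits to the right of W, W = BR⁻¹.
R has determinant -2; R⁻¹ = [[-7, 3, -1/2], [-2, 1, 0], [-10, 4, -1/2]].
W = BR⁻¹ = [[-12, 25, 4], [26, 7, -20]] · [[-7, 3, -1/2], [-2, 1, 0], [-10, 4, -1/2]] = [[-6, 5, 4], [4, 5, -3]].

W = [[-6, 5, 4], [4, 5, -3]]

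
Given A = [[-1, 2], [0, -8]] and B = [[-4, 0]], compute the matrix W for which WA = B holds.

Right-multiplying both sides by A⁻¹ gives W = BA⁻¹.
det A = 8, so A⁻¹ = [[-1, -1/4], [0, -1/8]].
W = BA⁻¹ = [[-4, 0]] · [[-1, -1/4], [0, -1/8]] = [[4, 1]].

W = [[4, 1]]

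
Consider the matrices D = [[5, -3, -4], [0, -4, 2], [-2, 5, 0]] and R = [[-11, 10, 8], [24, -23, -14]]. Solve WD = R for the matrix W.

D is on the right of W, so right-multiply by D⁻¹: W = RD⁻¹.
det D = -6; the adjugate gives D⁻¹ = [[5/3, 10/3, 11/3], [2/3, 4/3, 5/3], [4/3, 19/6, 10/3]].
W = RD⁻¹ = [[-11, 10, 8], [24, -23, -14]] · [[5/3, 10/3, 11/3], [2/3, 4/3, 5/3], [4/3, 19/6, 10/3]] = [[-1, 2, 3], [6, 5, 3]].

W = [[-1, 2, 3], [6, 5, 3]]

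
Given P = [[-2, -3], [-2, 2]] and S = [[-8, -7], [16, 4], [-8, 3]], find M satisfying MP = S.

Since P sits to the right of M, M = SP⁻¹.
P has determinant -10; P⁻¹ = [[-1/5, -3/10], [-1/5, 1/5]].
M = SP⁻¹ = [[-8, -7], [16, 4], [-8, 3]] · [[-1/5, -3/10], [-1/5, 1/5]] = [[3, 1], [-4, -4], [1, 3]].

M = [[3, 1], [-4, -4], [1, 3]]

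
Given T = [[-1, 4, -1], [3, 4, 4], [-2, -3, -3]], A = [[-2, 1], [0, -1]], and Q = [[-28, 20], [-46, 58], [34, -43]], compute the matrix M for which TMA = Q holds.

M = [[1, -1], [4, -3], [1, -5]]

Left-multiply by T⁻¹ and right-multiply by A⁻¹: M = T⁻¹QA⁻¹.
det T = 5; the adjugate gives T⁻¹ = [[0, 3, 4], [1/5, 1/5, 1/5], [-1/5, -11/5, -16/5]].
det A = 2; the adjugate gives A⁻¹ = [[-1/2, -1/2], [0, -1]].
T⁻¹Q = [[-2, 2], [-8, 7], [-2, 6]].
M = (T⁻¹Q)A⁻¹ = [[1, -1], [4, -3], [1, -5]].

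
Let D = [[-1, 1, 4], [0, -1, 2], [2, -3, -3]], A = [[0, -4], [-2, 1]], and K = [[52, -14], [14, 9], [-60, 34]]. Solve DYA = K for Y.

Left-multiply by D⁻¹ and right-multiply by A⁻¹: Y = D⁻¹KA⁻¹.
D has determinant 3; D⁻¹ = [[3, -3, 2], [4/3, -5/3, 2/3], [2/3, -1/3, 1/3]].
det A = -8; the adjugate gives A⁻¹ = [[-1/8, -1/2], [-1/4, 0]].
D⁻¹K = [[-6, -1], [6, -11], [10, -1]].
Y = (D⁻¹K)A⁻¹ = [[1, 3], [2, -3], [-1, -5]].

Y = [[1, 3], [2, -3], [-1, -5]]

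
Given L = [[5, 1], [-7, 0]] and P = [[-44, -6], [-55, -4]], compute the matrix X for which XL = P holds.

X = [[-6, 2], [-4, 5]]

Since L sits to the right of X, X = PL⁻¹.
det L = 7; the adjugate gives L⁻¹ = [[0, -1/7], [1, 5/7]].
X = PL⁻¹ = [[-44, -6], [-55, -4]] · [[0, -1/7], [1, 5/7]] = [[-6, 2], [-4, 5]].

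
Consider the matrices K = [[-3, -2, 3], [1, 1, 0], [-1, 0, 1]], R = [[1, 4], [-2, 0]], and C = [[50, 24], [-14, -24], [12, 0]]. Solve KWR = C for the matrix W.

Left-multiply by K⁻¹ and right-multiply by R⁻¹: W = K⁻¹CR⁻¹.
det K = 2, so K⁻¹ = [[1/2, 1, -3/2], [-1/2, 0, 3/2], [1/2, 1, -1/2]].
R has determinant 8; R⁻¹ = [[0, -1/2], [1/4, 1/8]].
K⁻¹C = [[-7, -12], [-7, -12], [5, -12]].
W = (K⁻¹C)R⁻¹ = [[-3, 2], [-3, 2], [-3, -4]].

W = [[-3, 2], [-3, 2], [-3, -4]]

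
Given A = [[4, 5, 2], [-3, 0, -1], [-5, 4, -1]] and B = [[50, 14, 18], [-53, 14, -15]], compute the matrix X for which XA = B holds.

X = [[6, -2, -4], [-2, 5, 6]]

Right-multiplying both sides by A⁻¹ gives X = BA⁻¹.
det A = 2, so A⁻¹ = [[2, 13/2, -5/2], [1, 3, -1], [-6, -41/2, 15/2]].
X = BA⁻¹ = [[50, 14, 18], [-53, 14, -15]] · [[2, 13/2, -5/2], [1, 3, -1], [-6, -41/2, 15/2]] = [[6, -2, -4], [-2, 5, 6]].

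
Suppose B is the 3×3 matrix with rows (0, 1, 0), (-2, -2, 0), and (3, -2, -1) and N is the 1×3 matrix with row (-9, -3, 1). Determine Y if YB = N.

Y = [[1, 3, -1]]

B is on the right of Y, so right-multiply by B⁻¹: Y = NB⁻¹.
B has determinant -2; B⁻¹ = [[-1, -1/2, 0], [1, 0, 0], [-5, -3/2, -1]].
Y = NB⁻¹ = [[-9, -3, 1]] · [[-1, -1/2, 0], [1, 0, 0], [-5, -3/2, -1]] = [[1, 3, -1]].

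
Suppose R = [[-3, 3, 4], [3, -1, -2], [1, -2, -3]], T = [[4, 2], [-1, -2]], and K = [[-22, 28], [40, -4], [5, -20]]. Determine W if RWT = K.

Left-multiply by R⁻¹ and right-multiply by T⁻¹: W = R⁻¹KT⁻¹.
det R = 4; the adjugate gives R⁻¹ = [[-1/4, 1/4, -1/2], [7/4, 5/4, 3/2], [-5/4, -3/4, -3/2]].
T has determinant -6; T⁻¹ = [[1/3, 1/3], [-1/6, -2/3]].
R⁻¹K = [[13, 2], [19, 14], [-10, -2]].
W = (R⁻¹K)T⁻¹ = [[4, 3], [4, -3], [-3, -2]].

W = [[4, 3], [4, -3], [-3, -2]]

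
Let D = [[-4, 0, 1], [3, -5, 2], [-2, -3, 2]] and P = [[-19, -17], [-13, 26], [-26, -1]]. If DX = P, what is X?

X = [[5, 5], [6, -1], [1, 3]]

Left-multiplying both sides by D⁻¹ gives X = D⁻¹P.
D has determinant -3; D⁻¹ = [[4/3, 1, -5/3], [10/3, 2, -11/3], [19/3, 4, -20/3]].
X = D⁻¹P = [[4/3, 1, -5/3], [10/3, 2, -11/3], [19/3, 4, -20/3]] · [[-19, -17], [-13, 26], [-26, -1]] = [[5, 5], [6, -1], [1, 3]].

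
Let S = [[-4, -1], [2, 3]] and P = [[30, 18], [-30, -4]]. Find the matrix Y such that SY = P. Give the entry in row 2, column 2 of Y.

Since S multiplies Y on the left, Y = S⁻¹P.
det S = -10, so S⁻¹ = [[-3/10, -1/10], [1/5, 2/5]].
Y = S⁻¹P = [[-3/10, -1/10], [1/5, 2/5]] · [[30, 18], [-30, -4]] = [[-6, -5], [-6, 2]].

2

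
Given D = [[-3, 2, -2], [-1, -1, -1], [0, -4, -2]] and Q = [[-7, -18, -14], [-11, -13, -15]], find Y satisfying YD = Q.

Y = [[1, 4, 4], [2, 5, 3]]

Since D sits to the right of Y, Y = QD⁻¹.
det D = -6, so D⁻¹ = [[1/3, -2, 2/3], [1/3, -1, 1/6], [-2/3, 2, -5/6]].
Y = QD⁻¹ = [[-7, -18, -14], [-11, -13, -15]] · [[1/3, -2, 2/3], [1/3, -1, 1/6], [-2/3, 2, -5/6]] = [[1, 4, 4], [2, 5, 3]].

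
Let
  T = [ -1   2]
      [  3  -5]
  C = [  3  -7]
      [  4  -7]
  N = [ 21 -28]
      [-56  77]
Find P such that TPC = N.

P = T⁻¹NC⁻¹ (apply T⁻¹ on the left and C⁻¹ on the right).
T has determinant -1; T⁻¹ = [[5, 2], [3, 1]].
det C = 7, so C⁻¹ = [[-1, 1], [-4/7, 3/7]].
T⁻¹N = [[-7, 14], [7, -7]].
P = (T⁻¹N)C⁻¹ = [[-1, -1], [-3, 4]].

P = [[-1, -1], [-3, 4]]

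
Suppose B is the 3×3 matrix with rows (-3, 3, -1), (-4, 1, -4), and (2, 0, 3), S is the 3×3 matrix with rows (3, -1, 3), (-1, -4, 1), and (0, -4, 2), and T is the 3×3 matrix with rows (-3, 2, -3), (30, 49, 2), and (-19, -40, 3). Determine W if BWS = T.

W = [[-5, -1, 2], [-5, -1, 3], [2, 3, 0]]

W = B⁻¹TS⁻¹ (apply B⁻¹ on the left and S⁻¹ on the right).
det B = 5, so B⁻¹ = [[3/5, -9/5, -11/5], [4/5, -7/5, -8/5], [-2/5, 6/5, 9/5]].
S has determinant -2; S⁻¹ = [[2, 5, -11/2], [-1, -3, 3], [-2, -6, 13/2]].
B⁻¹T = [[-14, 1, -12], [-14, -3, -10], [3, -14, 9]].
W = (B⁻¹T)S⁻¹ = [[-5, -1, 2], [-5, -1, 3], [2, 3, 0]].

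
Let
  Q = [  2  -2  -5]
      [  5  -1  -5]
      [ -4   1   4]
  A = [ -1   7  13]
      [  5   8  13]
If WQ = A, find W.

W = [[-4, 3, 2], [-6, 1, -3]]

Right-multiplying both sides by Q⁻¹ gives W = AQ⁻¹.
det Q = -3; the adjugate gives Q⁻¹ = [[-1/3, -1, -5/3], [0, 4, 5], [-1/3, -2, -8/3]].
W = AQ⁻¹ = [[-1, 7, 13], [5, 8, 13]] · [[-1/3, -1, -5/3], [0, 4, 5], [-1/3, -2, -8/3]] = [[-4, 3, 2], [-6, 1, -3]].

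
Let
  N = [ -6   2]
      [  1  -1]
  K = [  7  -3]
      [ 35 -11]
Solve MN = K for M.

Right-multiplying both sides by N⁻¹ gives M = KN⁻¹.
det N = 4, so N⁻¹ = [[-1/4, -1/2], [-1/4, -3/2]].
M = KN⁻¹ = [[7, -3], [35, -11]] · [[-1/4, -1/2], [-1/4, -3/2]] = [[-1, 1], [-6, -1]].

M = [[-1, 1], [-6, -1]]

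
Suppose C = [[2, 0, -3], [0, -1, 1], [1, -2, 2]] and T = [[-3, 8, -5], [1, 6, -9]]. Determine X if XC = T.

Since C sits to the right of X, X = TC⁻¹.
C has determinant -3; C⁻¹ = [[0, -2, 1], [-1/3, -7/3, 2/3], [-1/3, -4/3, 2/3]].
X = TC⁻¹ = [[-3, 8, -5], [1, 6, -9]] · [[0, -2, 1], [-1/3, -7/3, 2/3], [-1/3, -4/3, 2/3]] = [[-1, -6, -1], [1, -4, -1]].

X = [[-1, -6, -1], [1, -4, -1]]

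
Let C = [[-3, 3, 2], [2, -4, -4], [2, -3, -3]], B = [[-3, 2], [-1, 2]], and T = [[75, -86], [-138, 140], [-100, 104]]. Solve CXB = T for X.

X = [[-3, 2], [-5, -5], [-5, -3]]

Left-multiply by C⁻¹ and right-multiply by B⁻¹: X = C⁻¹TB⁻¹.
det C = -2, so C⁻¹ = [[0, -3/2, 2], [1, -5/2, 4], [-1, 3/2, -3]].
det B = -4; the adjugate gives B⁻¹ = [[-1/2, 1/2], [-1/4, 3/4]].
C⁻¹T = [[7, -2], [20, -20], [18, -16]].
X = (C⁻¹T)B⁻¹ = [[-3, 2], [-5, -5], [-5, -3]].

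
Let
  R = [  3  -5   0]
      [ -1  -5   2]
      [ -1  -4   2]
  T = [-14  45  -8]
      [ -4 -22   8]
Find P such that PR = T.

Since R sits to the right of P, P = TR⁻¹.
R has determinant -6; R⁻¹ = [[1/3, -5/3, 5/3], [0, -1, 1], [1/6, -17/6, 10/3]].
P = TR⁻¹ = [[-14, 45, -8], [-4, -22, 8]] · [[1/3, -5/3, 5/3], [0, -1, 1], [1/6, -17/6, 10/3]] = [[-6, 1, -5], [0, 6, -2]].

P = [[-6, 1, -5], [0, 6, -2]]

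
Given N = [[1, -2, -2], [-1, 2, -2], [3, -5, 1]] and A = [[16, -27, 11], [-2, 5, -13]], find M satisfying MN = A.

N is on the right of M, so right-multiply by N⁻¹: M = AN⁻¹.
det N = 4; the adjugate gives N⁻¹ = [[-2, 3, 2], [-5/4, 7/4, 1], [-1/4, -1/4, 0]].
M = AN⁻¹ = [[16, -27, 11], [-2, 5, -13]] · [[-2, 3, 2], [-5/4, 7/4, 1], [-1/4, -1/4, 0]] = [[-1, -2, 5], [1, 6, 1]].

M = [[-1, -2, 5], [1, 6, 1]]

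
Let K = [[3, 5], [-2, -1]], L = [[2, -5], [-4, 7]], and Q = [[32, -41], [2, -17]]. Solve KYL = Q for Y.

Y = K⁻¹QL⁻¹ (apply K⁻¹ on the left and L⁻¹ on the right).
det K = 7, so K⁻¹ = [[-1/7, -5/7], [2/7, 3/7]].
det L = -6; the adjugate gives L⁻¹ = [[-7/6, -5/6], [-2/3, -1/3]].
K⁻¹Q = [[-6, 18], [10, -19]].
Y = (K⁻¹Q)L⁻¹ = [[-5, -1], [1, -2]].

Y = [[-5, -1], [1, -2]]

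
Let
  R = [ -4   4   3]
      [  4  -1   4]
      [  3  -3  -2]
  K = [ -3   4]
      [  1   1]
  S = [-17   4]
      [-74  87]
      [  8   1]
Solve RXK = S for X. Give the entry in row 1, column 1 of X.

0

Left-multiply by R⁻¹ and right-multiply by K⁻¹: X = R⁻¹SK⁻¹.
det R = -3, so R⁻¹ = [[-14/3, 1/3, -19/3], [-20/3, 1/3, -28/3], [3, 0, 4]].
det K = -7, so K⁻¹ = [[-1/7, 4/7], [1/7, 3/7]].
R⁻¹S = [[4, 4], [14, -7], [-19, 16]].
X = (R⁻¹S)K⁻¹ = [[0, 4], [-3, 5], [5, -4]].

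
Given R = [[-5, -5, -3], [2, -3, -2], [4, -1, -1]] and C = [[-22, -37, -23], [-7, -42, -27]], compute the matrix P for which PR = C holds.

Right-multiplying both sides by R⁻¹ gives P = CR⁻¹.
R has determinant -5; R⁻¹ = [[-1/5, 2/5, -1/5], [6/5, -17/5, 16/5], [-2, 5, -5]].
P = CR⁻¹ = [[-22, -37, -23], [-7, -42, -27]] · [[-1/5, 2/5, -1/5], [6/5, -17/5, 16/5], [-2, 5, -5]] = [[6, 2, 1], [5, 5, 2]].

P = [[6, 2, 1], [5, 5, 2]]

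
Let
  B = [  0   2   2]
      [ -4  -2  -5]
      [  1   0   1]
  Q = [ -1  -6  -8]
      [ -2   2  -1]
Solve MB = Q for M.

M = [[-4, -1, -5], [0, -1, -6]]

Since B sits to the right of M, M = QB⁻¹.
det B = 2; the adjugate gives B⁻¹ = [[-1, -1, -3], [-1/2, -1, -4], [1, 1, 4]].
M = QB⁻¹ = [[-1, -6, -8], [-2, 2, -1]] · [[-1, -1, -3], [-1/2, -1, -4], [1, 1, 4]] = [[-4, -1, -5], [0, -1, -6]].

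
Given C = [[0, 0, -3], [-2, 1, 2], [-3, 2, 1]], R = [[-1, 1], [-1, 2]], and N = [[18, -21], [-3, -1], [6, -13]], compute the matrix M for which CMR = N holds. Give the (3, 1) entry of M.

Left-multiply by C⁻¹ and right-multiply by R⁻¹: M = C⁻¹NR⁻¹.
det C = 3, so C⁻¹ = [[-1, -2, 1], [-4/3, -3, 2], [-1/3, 0, 0]].
R has determinant -1; R⁻¹ = [[-2, 1], [-1, 1]].
C⁻¹N = [[-6, 10], [-3, 5], [-6, 7]].
M = (C⁻¹N)R⁻¹ = [[2, 4], [1, 2], [5, 1]].

5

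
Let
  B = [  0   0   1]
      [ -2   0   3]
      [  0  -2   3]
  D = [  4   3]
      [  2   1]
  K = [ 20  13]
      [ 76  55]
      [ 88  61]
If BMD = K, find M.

M = [[-4, 4], [-4, 1], [3, 4]]

Left-multiply by B⁻¹ and right-multiply by D⁻¹: M = B⁻¹KD⁻¹.
det B = 4; the adjugate gives B⁻¹ = [[3/2, -1/2, 0], [3/2, 0, -1/2], [1, 0, 0]].
det D = -2, so D⁻¹ = [[-1/2, 3/2], [1, -2]].
B⁻¹K = [[-8, -8], [-14, -11], [20, 13]].
M = (B⁻¹K)D⁻¹ = [[-4, 4], [-4, 1], [3, 4]].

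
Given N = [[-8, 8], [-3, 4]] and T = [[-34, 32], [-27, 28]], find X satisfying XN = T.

Since N sits to the right of X, X = TN⁻¹.
det N = -8; the adjugate gives N⁻¹ = [[-1/2, 1], [-3/8, 1]].
X = TN⁻¹ = [[-34, 32], [-27, 28]] · [[-1/2, 1], [-3/8, 1]] = [[5, -2], [3, 1]].

X = [[5, -2], [3, 1]]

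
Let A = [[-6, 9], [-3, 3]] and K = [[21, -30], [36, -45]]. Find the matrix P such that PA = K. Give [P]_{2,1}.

Right-multiplying both sides by A⁻¹ gives P = KA⁻¹.
A has determinant 9; A⁻¹ = [[1/3, -1], [1/3, -2/3]].
P = KA⁻¹ = [[21, -30], [36, -45]] · [[1/3, -1], [1/3, -2/3]] = [[-3, -1], [-3, -6]].

-3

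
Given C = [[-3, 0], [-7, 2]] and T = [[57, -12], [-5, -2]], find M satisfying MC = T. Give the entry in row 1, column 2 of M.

C is on the right of M, so right-multiply by C⁻¹: M = TC⁻¹.
det C = -6; the adjugate gives C⁻¹ = [[-1/3, 0], [-7/6, 1/2]].
M = TC⁻¹ = [[57, -12], [-5, -2]] · [[-1/3, 0], [-7/6, 1/2]] = [[-5, -6], [4, -1]].

-6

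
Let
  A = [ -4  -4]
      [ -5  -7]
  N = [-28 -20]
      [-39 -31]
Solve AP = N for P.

P = [[5, 2], [2, 3]]

Since A multiplies P on the left, P = A⁻¹N.
det A = 8; the adjugate gives A⁻¹ = [[-7/8, 1/2], [5/8, -1/2]].
P = A⁻¹N = [[-7/8, 1/2], [5/8, -1/2]] · [[-28, -20], [-39, -31]] = [[5, 2], [2, 3]].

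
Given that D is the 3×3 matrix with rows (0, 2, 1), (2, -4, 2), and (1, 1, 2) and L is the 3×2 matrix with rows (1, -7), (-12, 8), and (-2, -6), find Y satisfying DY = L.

Since D multiplies Y on the left, Y = D⁻¹L.
D has determinant 2; D⁻¹ = [[-5, -3/2, 4], [-1, -1/2, 1], [3, 1, -2]].
Y = D⁻¹L = [[-5, -3/2, 4], [-1, -1/2, 1], [3, 1, -2]] · [[1, -7], [-12, 8], [-2, -6]] = [[5, -1], [3, -3], [-5, -1]].

Y = [[5, -1], [3, -3], [-5, -1]]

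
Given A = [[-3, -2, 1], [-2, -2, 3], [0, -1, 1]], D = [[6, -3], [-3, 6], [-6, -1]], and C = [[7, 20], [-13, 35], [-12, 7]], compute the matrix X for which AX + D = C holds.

AX = C − D = [[1, 23], [-10, 29], [-6, 8]].
A is on the left of X, so left-multiply by A⁻¹: X = A⁻¹(C − D).
det A = -5, so A⁻¹ = [[-1/5, -1/5, 4/5], [-2/5, 3/5, -7/5], [-2/5, 3/5, -2/5]].
X = A⁻¹(C − D) = [[-3, -4], [2, -3], [-4, 5]].

X = [[-3, -4], [2, -3], [-4, 5]]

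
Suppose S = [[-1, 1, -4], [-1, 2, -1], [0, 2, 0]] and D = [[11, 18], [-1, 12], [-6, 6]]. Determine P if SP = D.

P = [[-2, -3], [-3, 3], [-3, -3]]

S is on the left of P, so left-multiply by S⁻¹: P = S⁻¹D.
det S = 6, so S⁻¹ = [[1/3, -4/3, 7/6], [0, 0, 1/2], [-1/3, 1/3, -1/6]].
P = S⁻¹D = [[1/3, -4/3, 7/6], [0, 0, 1/2], [-1/3, 1/3, -1/6]] · [[11, 18], [-1, 12], [-6, 6]] = [[-2, -3], [-3, 3], [-3, -3]].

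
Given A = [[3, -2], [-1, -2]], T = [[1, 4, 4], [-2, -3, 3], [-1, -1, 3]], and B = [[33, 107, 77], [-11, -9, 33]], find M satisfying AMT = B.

M = [[5, -3, 0], [-4, -2, 0]]

M = A⁻¹BT⁻¹ (apply A⁻¹ on the left and T⁻¹ on the right).
A has determinant -8; A⁻¹ = [[1/4, -1/4], [-1/8, -3/8]].
det T = 2, so T⁻¹ = [[-3, -8, 12], [3/2, 7/2, -11/2], [-1/2, -3/2, 5/2]].
A⁻¹B = [[11, 29, 11], [0, -10, -22]].
M = (A⁻¹B)T⁻¹ = [[5, -3, 0], [-4, -2, 0]].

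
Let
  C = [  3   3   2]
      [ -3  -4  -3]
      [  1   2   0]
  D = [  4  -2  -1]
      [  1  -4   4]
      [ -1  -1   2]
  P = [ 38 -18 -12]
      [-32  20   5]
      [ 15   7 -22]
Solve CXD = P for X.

X = [[4, 0, -1], [2, -4, 5], [-1, 2, 3]]

Isolating X: multiply by C⁻¹ from the left and D⁻¹ from the right, so X = C⁻¹PD⁻¹.
det C = 5, so C⁻¹ = [[6/5, 4/5, -1/5], [-3/5, -2/5, 3/5], [-2/5, -3/5, -3/5]].
det D = 1, so D⁻¹ = [[-4, 5, -12], [-6, 7, -17], [-5, 6, -14]].
C⁻¹P = [[17, -7, -6], [-1, 7, -8], [-5, -9, 15]].
X = (C⁻¹P)D⁻¹ = [[4, 0, -1], [2, -4, 5], [-1, 2, 3]].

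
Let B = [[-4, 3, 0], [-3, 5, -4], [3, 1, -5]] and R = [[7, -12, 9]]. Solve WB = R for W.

Since B sits to the right of W, W = RB⁻¹.
det B = 3; the adjugate gives B⁻¹ = [[-7, 5, -4], [-9, 20/3, -16/3], [-6, 13/3, -11/3]].
W = RB⁻¹ = [[7, -12, 9]] · [[-7, 5, -4], [-9, 20/3, -16/3], [-6, 13/3, -11/3]] = [[5, -6, 3]].

W = [[5, -6, 3]]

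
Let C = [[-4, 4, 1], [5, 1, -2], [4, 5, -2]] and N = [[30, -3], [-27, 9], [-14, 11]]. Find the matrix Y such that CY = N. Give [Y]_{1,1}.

Since C multiplies Y on the left, Y = C⁻¹N.
C has determinant -3; C⁻¹ = [[-8/3, -13/3, 3], [-2/3, -4/3, 1], [-7, -12, 8]].
Y = C⁻¹N = [[-8/3, -13/3, 3], [-2/3, -4/3, 1], [-7, -12, 8]] · [[30, -3], [-27, 9], [-14, 11]] = [[-5, 2], [2, 1], [2, 1]].

-5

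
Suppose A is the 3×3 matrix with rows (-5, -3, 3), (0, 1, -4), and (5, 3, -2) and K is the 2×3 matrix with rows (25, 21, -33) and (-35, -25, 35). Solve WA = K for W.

Right-multiplying both sides by A⁻¹ gives W = KA⁻¹.
det A = -5, so A⁻¹ = [[-2, -3/5, -9/5], [4, 1, 4], [1, 0, 1]].
W = KA⁻¹ = [[25, 21, -33], [-35, -25, 35]] · [[-2, -3/5, -9/5], [4, 1, 4], [1, 0, 1]] = [[1, 6, 6], [5, -4, -2]].

W = [[1, 6, 6], [5, -4, -2]]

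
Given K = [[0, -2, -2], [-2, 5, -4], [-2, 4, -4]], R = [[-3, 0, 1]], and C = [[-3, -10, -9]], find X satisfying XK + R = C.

XK = C − R = [[0, -10, -10]].
Since K sits to the right of X, X = (C − R)K⁻¹.
K has determinant -4; K⁻¹ = [[1, 4, -9/2], [0, 1, -1], [-1/2, -1, 1]].
X = (C − R)K⁻¹ = [[5, 0, 0]].

X = [[5, 0, 0]]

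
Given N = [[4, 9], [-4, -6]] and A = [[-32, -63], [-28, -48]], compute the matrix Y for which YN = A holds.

N is on the right of Y, so right-multiply by N⁻¹: Y = AN⁻¹.
det N = 12; the adjugate gives N⁻¹ = [[-1/2, -3/4], [1/3, 1/3]].
Y = AN⁻¹ = [[-32, -63], [-28, -48]] · [[-1/2, -3/4], [1/3, 1/3]] = [[-5, 3], [-2, 5]].

Y = [[-5, 3], [-2, 5]]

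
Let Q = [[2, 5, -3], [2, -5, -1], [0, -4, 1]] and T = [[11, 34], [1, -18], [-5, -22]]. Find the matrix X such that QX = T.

Since Q multiplies X on the left, X = Q⁻¹T.
det Q = -4, so Q⁻¹ = [[9/4, -7/4, 5], [1/2, -1/2, 1], [2, -2, 5]].
X = Q⁻¹T = [[9/4, -7/4, 5], [1/2, -1/2, 1], [2, -2, 5]] · [[11, 34], [1, -18], [-5, -22]] = [[-2, -2], [0, 4], [-5, -6]].

X = [[-2, -2], [0, 4], [-5, -6]]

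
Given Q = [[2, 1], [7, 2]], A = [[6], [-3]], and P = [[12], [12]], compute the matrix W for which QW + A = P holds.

QW = P − A = [[6], [15]].
Left-multiplying both sides by Q⁻¹ gives W = Q⁻¹(P − A).
det Q = -3; the adjugate gives Q⁻¹ = [[-2/3, 1/3], [7/3, -2/3]].
W = Q⁻¹(P − A) = [[1], [4]].

W = [[1], [4]]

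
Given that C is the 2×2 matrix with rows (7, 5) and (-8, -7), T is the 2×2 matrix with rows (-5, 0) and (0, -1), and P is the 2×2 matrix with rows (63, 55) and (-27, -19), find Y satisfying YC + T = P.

YC = P − T = [[68, 55], [-27, -18]].
Since C sits to the right of Y, Y = (P − T)C⁻¹.
det C = -9; the adjugate gives C⁻¹ = [[7/9, 5/9], [-8/9, -7/9]].
Y = (P − T)C⁻¹ = [[4, -5], [-5, -1]].

Y = [[4, -5], [-5, -1]]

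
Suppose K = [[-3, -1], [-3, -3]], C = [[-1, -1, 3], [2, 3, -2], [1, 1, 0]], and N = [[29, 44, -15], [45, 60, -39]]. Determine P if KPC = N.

P = [[-3, -5, 0], [4, 0, -4]]

P = K⁻¹NC⁻¹ (apply K⁻¹ on the left and C⁻¹ on the right).
K has determinant 6; K⁻¹ = [[-1/2, 1/6], [1/2, -1/2]].
det C = -3, so C⁻¹ = [[-2/3, -1, 7/3], [2/3, 1, -4/3], [1/3, 0, 1/3]].
K⁻¹N = [[-7, -12, 1], [-8, -8, 12]].
P = (K⁻¹N)C⁻¹ = [[-3, -5, 0], [4, 0, -4]].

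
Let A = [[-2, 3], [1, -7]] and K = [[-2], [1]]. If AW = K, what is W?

Left-multiplying both sides by A⁻¹ gives W = A⁻¹K.
det A = 11; the adjugate gives A⁻¹ = [[-7/11, -3/11], [-1/11, -2/11]].
W = A⁻¹K = [[-7/11, -3/11], [-1/11, -2/11]] · [[-2], [1]] = [[1], [0]].

W = [[1], [0]]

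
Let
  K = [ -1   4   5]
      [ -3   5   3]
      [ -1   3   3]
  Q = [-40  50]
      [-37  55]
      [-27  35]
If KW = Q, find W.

Left-multiplying both sides by K⁻¹ gives W = K⁻¹Q.
det K = -2, so K⁻¹ = [[-3, -3/2, 13/2], [-3, -1, 6], [2, 1/2, -7/2]].
W = K⁻¹Q = [[-3, -3/2, 13/2], [-3, -1, 6], [2, 1/2, -7/2]] · [[-40, 50], [-37, 55], [-27, 35]] = [[0, -5], [-5, 5], [-4, 5]].

W = [[0, -5], [-5, 5], [-4, 5]]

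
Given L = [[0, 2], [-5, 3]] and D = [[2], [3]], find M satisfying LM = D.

Left-multiplying both sides by L⁻¹ gives M = L⁻¹D.
det L = 10, so L⁻¹ = [[3/10, -1/5], [1/2, 0]].
M = L⁻¹D = [[3/10, -1/5], [1/2, 0]] · [[2], [3]] = [[0], [1]].

M = [[0], [1]]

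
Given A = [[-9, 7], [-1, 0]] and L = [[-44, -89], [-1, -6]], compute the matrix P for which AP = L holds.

Since A multiplies P on the left, P = A⁻¹L.
det A = 7; the adjugate gives A⁻¹ = [[0, -1], [1/7, -9/7]].
P = A⁻¹L = [[0, -1], [1/7, -9/7]] · [[-44, -89], [-1, -6]] = [[1, 6], [-5, -5]].

P = [[1, 6], [-5, -5]]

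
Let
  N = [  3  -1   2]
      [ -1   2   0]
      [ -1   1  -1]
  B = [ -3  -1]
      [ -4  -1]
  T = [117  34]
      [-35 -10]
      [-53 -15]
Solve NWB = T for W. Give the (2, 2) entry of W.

2

W = N⁻¹TB⁻¹ (apply N⁻¹ on the left and B⁻¹ on the right).
det N = -3; the adjugate gives N⁻¹ = [[2/3, -1/3, 4/3], [1/3, 1/3, 2/3], [-1/3, 2/3, -5/3]].
B has determinant -1; B⁻¹ = [[1, -1], [-4, 3]].
N⁻¹T = [[19, 6], [-8, -2], [26, 7]].
W = (N⁻¹T)B⁻¹ = [[-5, -1], [0, 2], [-2, -5]].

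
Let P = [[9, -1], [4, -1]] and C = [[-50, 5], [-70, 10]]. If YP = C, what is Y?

Y = [[-6, 1], [-6, -4]]

Right-multiplying both sides by P⁻¹ gives Y = CP⁻¹.
P has determinant -5; P⁻¹ = [[1/5, -1/5], [4/5, -9/5]].
Y = CP⁻¹ = [[-50, 5], [-70, 10]] · [[1/5, -1/5], [4/5, -9/5]] = [[-6, 1], [-6, -4]].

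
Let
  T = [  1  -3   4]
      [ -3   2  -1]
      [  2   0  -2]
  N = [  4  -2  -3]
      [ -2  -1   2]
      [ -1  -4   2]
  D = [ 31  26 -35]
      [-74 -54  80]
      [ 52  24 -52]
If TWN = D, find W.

Left-multiply by T⁻¹ and right-multiply by N⁻¹: W = T⁻¹DN⁻¹.
T has determinant 4; T⁻¹ = [[-1, -3/2, -5/4], [-2, -5/2, -11/4], [-1, -3/2, -7/4]].
det N = -1, so N⁻¹ = [[-6, -16, 7], [-2, -5, 2], [-7, -18, 8]].
T⁻¹D = [[15, 25, -20], [-20, 17, 13], [-11, 13, 6]].
W = (T⁻¹D)N⁻¹ = [[0, -5, -5], [-5, 1, -2], [-2, 3, -3]].

W = [[0, -5, -5], [-5, 1, -2], [-2, 3, -3]]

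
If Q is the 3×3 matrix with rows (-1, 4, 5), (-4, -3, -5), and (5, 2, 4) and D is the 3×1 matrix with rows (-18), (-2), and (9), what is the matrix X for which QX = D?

Q is on the left of X, so left-multiply by Q⁻¹: X = Q⁻¹D.
Q has determinant 1; Q⁻¹ = [[-2, -6, -5], [-9, -29, -25], [7, 22, 19]].
X = Q⁻¹D = [[-2, -6, -5], [-9, -29, -25], [7, 22, 19]] · [[-18], [-2], [9]] = [[3], [-5], [1]].

X = [[3], [-5], [1]]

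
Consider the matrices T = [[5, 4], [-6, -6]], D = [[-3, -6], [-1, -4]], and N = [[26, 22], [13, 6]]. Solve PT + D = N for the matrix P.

PT = N − D = [[29, 28], [14, 10]].
Since T sits to the right of P, P = (N − D)T⁻¹.
T has determinant -6; T⁻¹ = [[1, 2/3], [-1, -5/6]].
P = (N − D)T⁻¹ = [[1, -4], [4, 1]].

P = [[1, -4], [4, 1]]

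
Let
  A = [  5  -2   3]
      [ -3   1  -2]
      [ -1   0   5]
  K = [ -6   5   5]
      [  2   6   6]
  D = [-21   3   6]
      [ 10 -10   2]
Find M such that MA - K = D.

MA = D + K = [[-27, 8, 11], [12, -4, 8]].
Since A sits to the right of M, M = (D + K)A⁻¹.
det A = -6, so A⁻¹ = [[-5/6, -5/3, -1/6], [-17/6, -14/3, -1/6], [-1/6, -1/3, 1/6]].
M = (D + K)A⁻¹ = [[-2, 4, 5], [0, -4, 0]].

M = [[-2, 4, 5], [0, -4, 0]]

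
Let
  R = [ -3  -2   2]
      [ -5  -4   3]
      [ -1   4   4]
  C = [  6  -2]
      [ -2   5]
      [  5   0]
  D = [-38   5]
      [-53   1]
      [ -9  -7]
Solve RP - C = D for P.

RP = D + C = [[-32, 3], [-55, 6], [-4, -7]].
Since R multiplies P on the left, P = R⁻¹(D + C).
det R = 2, so R⁻¹ = [[-14, 8, 1], [17/2, -5, -1/2], [-12, 7, 1]].
P = R⁻¹(D + C) = [[4, -1], [5, -1], [-5, -1]].

P = [[4, -1], [5, -1], [-5, -1]]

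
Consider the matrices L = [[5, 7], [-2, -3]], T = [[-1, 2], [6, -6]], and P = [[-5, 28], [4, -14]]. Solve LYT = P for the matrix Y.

Y = [[-1, 2], [4, -1]]

Y = L⁻¹PT⁻¹ (apply L⁻¹ on the left and T⁻¹ on the right).
L has determinant -1; L⁻¹ = [[3, 7], [-2, -5]].
det T = -6, so T⁻¹ = [[1, 1/3], [1, 1/6]].
L⁻¹P = [[13, -14], [-10, 14]].
Y = (L⁻¹P)T⁻¹ = [[-1, 2], [4, -1]].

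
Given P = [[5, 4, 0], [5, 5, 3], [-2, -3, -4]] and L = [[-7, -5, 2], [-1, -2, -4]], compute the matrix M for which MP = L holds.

M = [[-3, 2, 1], [3, -4, -2]]

Since P sits to the right of M, M = LP⁻¹.
det P = 1; the adjugate gives P⁻¹ = [[-11, 16, 12], [14, -20, -15], [-5, 7, 5]].
M = LP⁻¹ = [[-7, -5, 2], [-1, -2, -4]] · [[-11, 16, 12], [14, -20, -15], [-5, 7, 5]] = [[-3, 2, 1], [3, -4, -2]].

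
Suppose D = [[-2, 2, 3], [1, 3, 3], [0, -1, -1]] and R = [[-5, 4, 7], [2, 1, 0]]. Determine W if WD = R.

D is on the right of W, so right-multiply by D⁻¹: W = RD⁻¹.
det D = -1, so D⁻¹ = [[0, 1, 3], [-1, -2, -9], [1, 2, 8]].
W = RD⁻¹ = [[-5, 4, 7], [2, 1, 0]] · [[0, 1, 3], [-1, -2, -9], [1, 2, 8]] = [[3, 1, 5], [-1, 0, -3]].

W = [[3, 1, 5], [-1, 0, -3]]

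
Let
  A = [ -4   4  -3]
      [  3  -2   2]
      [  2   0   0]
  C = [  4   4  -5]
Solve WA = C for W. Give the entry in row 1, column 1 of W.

Since A sits to the right of W, W = CA⁻¹.
det A = 4; the adjugate gives A⁻¹ = [[0, 0, 1/2], [1, 3/2, -1/4], [1, 2, -1]].
W = CA⁻¹ = [[4, 4, -5]] · [[0, 0, 1/2], [1, 3/2, -1/4], [1, 2, -1]] = [[-1, -4, 6]].

-1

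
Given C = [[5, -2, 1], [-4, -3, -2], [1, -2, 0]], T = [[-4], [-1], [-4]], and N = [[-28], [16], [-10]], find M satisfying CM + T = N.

M = [[-4], [1], [-2]]

CM = N − T = [[-24], [17], [-6]].
Since C multiplies M on the left, M = C⁻¹(N − T).
C has determinant -5; C⁻¹ = [[4/5, 2/5, -7/5], [2/5, 1/5, -6/5], [-11/5, -8/5, 23/5]].
M = C⁻¹(N − T) = [[-4], [1], [-2]].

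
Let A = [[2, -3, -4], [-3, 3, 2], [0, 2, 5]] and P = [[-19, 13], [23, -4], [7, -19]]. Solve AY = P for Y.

A is on the left of Y, so left-multiply by A⁻¹: Y = A⁻¹P.
det A = 1, so A⁻¹ = [[11, 7, 6], [15, 10, 8], [-6, -4, -3]].
Y = A⁻¹P = [[11, 7, 6], [15, 10, 8], [-6, -4, -3]] · [[-19, 13], [23, -4], [7, -19]] = [[-6, 1], [1, 3], [1, -5]].

Y = [[-6, 1], [1, 3], [1, -5]]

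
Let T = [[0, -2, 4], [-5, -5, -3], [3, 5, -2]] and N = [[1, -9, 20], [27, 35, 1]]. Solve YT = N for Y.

T is on the right of Y, so right-multiply by T⁻¹: Y = NT⁻¹.
det T = -2, so T⁻¹ = [[-25/2, -8, -13], [19/2, 6, 10], [5, 3, 5]].
Y = NT⁻¹ = [[1, -9, 20], [27, 35, 1]] · [[-25/2, -8, -13], [19/2, 6, 10], [5, 3, 5]] = [[2, -2, -3], [0, -3, 4]].

Y = [[2, -2, -3], [0, -3, 4]]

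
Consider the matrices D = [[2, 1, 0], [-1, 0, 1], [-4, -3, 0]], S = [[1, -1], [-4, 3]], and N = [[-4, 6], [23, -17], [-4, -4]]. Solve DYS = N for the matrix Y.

Y = [[-4, 1], [-4, -4], [-5, -5]]

Left-multiply by D⁻¹ and right-multiply by S⁻¹: Y = D⁻¹NS⁻¹.
det D = 2; the adjugate gives D⁻¹ = [[3/2, 0, 1/2], [-2, 0, -1], [3/2, 1, 1/2]].
det S = -1, so S⁻¹ = [[-3, -1], [-4, -1]].
D⁻¹N = [[-8, 7], [12, -8], [15, -10]].
Y = (D⁻¹N)S⁻¹ = [[-4, 1], [-4, -4], [-5, -5]].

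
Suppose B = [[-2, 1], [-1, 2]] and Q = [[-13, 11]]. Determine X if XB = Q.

X = [[5, 3]]

Since B sits to the right of X, X = QB⁻¹.
det B = -3; the adjugate gives B⁻¹ = [[-2/3, 1/3], [-1/3, 2/3]].
X = QB⁻¹ = [[-13, 11]] · [[-2/3, 1/3], [-1/3, 2/3]] = [[5, 3]].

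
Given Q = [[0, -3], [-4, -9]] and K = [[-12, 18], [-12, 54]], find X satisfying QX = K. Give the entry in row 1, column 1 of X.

-6

Left-multiplying both sides by Q⁻¹ gives X = Q⁻¹K.
Q has determinant -12; Q⁻¹ = [[3/4, -1/4], [-1/3, 0]].
X = Q⁻¹K = [[3/4, -1/4], [-1/3, 0]] · [[-12, 18], [-12, 54]] = [[-6, 0], [4, -6]].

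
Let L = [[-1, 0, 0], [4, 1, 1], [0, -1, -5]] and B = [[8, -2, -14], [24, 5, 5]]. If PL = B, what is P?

P = [[-4, 1, 3], [-4, 5, 0]]

L is on the right of P, so right-multiply by L⁻¹: P = BL⁻¹.
det L = 4, so L⁻¹ = [[-1, 0, 0], [5, 5/4, 1/4], [-1, -1/4, -1/4]].
P = BL⁻¹ = [[8, -2, -14], [24, 5, 5]] · [[-1, 0, 0], [5, 5/4, 1/4], [-1, -1/4, -1/4]] = [[-4, 1, 3], [-4, 5, 0]].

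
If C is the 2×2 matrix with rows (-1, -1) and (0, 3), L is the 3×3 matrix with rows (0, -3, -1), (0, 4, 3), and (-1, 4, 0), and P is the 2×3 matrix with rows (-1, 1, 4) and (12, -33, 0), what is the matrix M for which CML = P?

M = [[-2, -2, 3], [-3, -1, -4]]

Left-multiply by C⁻¹ and right-multiply by L⁻¹: M = C⁻¹PL⁻¹.
C has determinant -3; C⁻¹ = [[-1, -1/3], [0, 1/3]].
L has determinant 5; L⁻¹ = [[-12/5, -4/5, -1], [-3/5, -1/5, 0], [4/5, 3/5, 0]].
C⁻¹P = [[-3, 10, -4], [4, -11, 0]].
M = (C⁻¹P)L⁻¹ = [[-2, -2, 3], [-3, -1, -4]].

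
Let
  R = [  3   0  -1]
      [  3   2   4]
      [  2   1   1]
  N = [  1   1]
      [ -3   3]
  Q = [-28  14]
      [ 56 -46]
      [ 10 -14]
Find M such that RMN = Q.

Isolating M: multiply by R⁻¹ from the left and N⁻¹ from the right, so M = R⁻¹QN⁻¹.
R has determinant -5; R⁻¹ = [[2/5, 1/5, -2/5], [-1, -1, 3], [1/5, 3/5, -6/5]].
det N = 6; the adjugate gives N⁻¹ = [[1/2, -1/6], [1/2, 1/6]].
R⁻¹Q = [[-4, 2], [2, -10], [16, -8]].
M = (R⁻¹Q)N⁻¹ = [[-1, 1], [-4, -2], [4, -4]].

M = [[-1, 1], [-4, -2], [4, -4]]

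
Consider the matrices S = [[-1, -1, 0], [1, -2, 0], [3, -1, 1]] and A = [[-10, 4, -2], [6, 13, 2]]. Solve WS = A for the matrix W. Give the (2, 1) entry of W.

Since S sits to the right of W, W = AS⁻¹.
det S = 3; the adjugate gives S⁻¹ = [[-2/3, 1/3, 0], [-1/3, -1/3, 0], [5/3, -4/3, 1]].
W = AS⁻¹ = [[-10, 4, -2], [6, 13, 2]] · [[-2/3, 1/3, 0], [-1/3, -1/3, 0], [5/3, -4/3, 1]] = [[2, -2, -2], [-5, -5, 2]].

-5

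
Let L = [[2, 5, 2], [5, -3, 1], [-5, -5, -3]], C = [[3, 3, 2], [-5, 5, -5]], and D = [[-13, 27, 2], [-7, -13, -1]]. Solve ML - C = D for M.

ML = D + C = [[-10, 30, 4], [-12, -8, -6]].
Since L sits to the right of M, M = (D + C)L⁻¹.
det L = -2, so L⁻¹ = [[-7, -5/2, -11/2], [-5, -2, -4], [20, 15/2, 31/2]].
M = (D + C)L⁻¹ = [[0, -5, -3], [4, 1, 5]].

M = [[0, -5, -3], [4, 1, 5]]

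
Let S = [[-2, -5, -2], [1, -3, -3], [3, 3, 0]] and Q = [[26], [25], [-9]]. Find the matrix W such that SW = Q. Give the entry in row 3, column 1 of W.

-4

Left-multiplying both sides by S⁻¹ gives W = S⁻¹Q.
det S = 3; the adjugate gives S⁻¹ = [[3, -2, 3], [-3, 2, -8/3], [4, -3, 11/3]].
W = S⁻¹Q = [[3, -2, 3], [-3, 2, -8/3], [4, -3, 11/3]] · [[26], [25], [-9]] = [[1], [-4], [-4]].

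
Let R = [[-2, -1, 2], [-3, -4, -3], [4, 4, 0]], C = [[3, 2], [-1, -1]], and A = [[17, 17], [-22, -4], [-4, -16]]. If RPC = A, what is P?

Isolating P: multiply by R⁻¹ from the left and C⁻¹ from the right, so P = R⁻¹AC⁻¹.
det R = -4, so R⁻¹ = [[-3, -2, -11/4], [3, 2, 3], [-1, -1, -5/4]].
det C = -1, so C⁻¹ = [[1, 2], [-1, -3]].
R⁻¹A = [[4, 1], [-5, -5], [10, 7]].
P = (R⁻¹A)C⁻¹ = [[3, 5], [0, 5], [3, -1]].

P = [[3, 5], [0, 5], [3, -1]]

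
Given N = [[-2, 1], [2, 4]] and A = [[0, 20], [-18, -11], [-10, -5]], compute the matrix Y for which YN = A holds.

N is on the right of Y, so right-multiply by N⁻¹: Y = AN⁻¹.
det N = -10, so N⁻¹ = [[-2/5, 1/10], [1/5, 1/5]].
Y = AN⁻¹ = [[0, 20], [-18, -11], [-10, -5]] · [[-2/5, 1/10], [1/5, 1/5]] = [[4, 4], [5, -4], [3, -2]].

Y = [[4, 4], [5, -4], [3, -2]]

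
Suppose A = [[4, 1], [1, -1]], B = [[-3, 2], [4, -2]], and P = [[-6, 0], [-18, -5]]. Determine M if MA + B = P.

M = [[-1, 1], [-5, -2]]

MA = P − B = [[-3, -2], [-22, -3]].
A is on the right of M, so right-multiply by A⁻¹: M = (P − B)A⁻¹.
det A = -5; the adjugate gives A⁻¹ = [[1/5, 1/5], [1/5, -4/5]].
M = (P − B)A⁻¹ = [[-1, 1], [-5, -2]].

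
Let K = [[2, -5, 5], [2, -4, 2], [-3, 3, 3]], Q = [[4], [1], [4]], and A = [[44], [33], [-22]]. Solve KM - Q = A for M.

KM = A + Q = [[48], [34], [-18]].
K is on the left of M, so left-multiply by K⁻¹: M = K⁻¹(A + Q).
det K = -6; the adjugate gives K⁻¹ = [[3, -5, -5/3], [2, -7/2, -1], [1, -3/2, -1/3]].
M = K⁻¹(A + Q) = [[4], [-5], [3]].

M = [[4], [-5], [3]]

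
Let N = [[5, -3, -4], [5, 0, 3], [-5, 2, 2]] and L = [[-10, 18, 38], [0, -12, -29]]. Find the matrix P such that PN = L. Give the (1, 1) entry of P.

Right-multiplying both sides by N⁻¹ gives P = LN⁻¹.
det N = 5; the adjugate gives N⁻¹ = [[-6/5, -2/5, -9/5], [-5, -2, -7], [2, 1, 3]].
P = LN⁻¹ = [[-10, 18, 38], [0, -12, -29]] · [[-6/5, -2/5, -9/5], [-5, -2, -7], [2, 1, 3]] = [[-2, 6, 6], [2, -5, -3]].

-2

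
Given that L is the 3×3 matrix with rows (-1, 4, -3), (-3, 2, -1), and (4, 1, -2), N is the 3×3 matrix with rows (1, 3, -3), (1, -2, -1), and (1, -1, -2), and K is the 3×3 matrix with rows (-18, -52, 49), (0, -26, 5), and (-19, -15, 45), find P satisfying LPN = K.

Isolating P: multiply by L⁻¹ from the left and N⁻¹ from the right, so P = L⁻¹KN⁻¹.
L has determinant -4; L⁻¹ = [[3/4, -5/4, -1/2], [5/2, -7/2, -2], [11/4, -17/4, -5/2]].
N has determinant 3; N⁻¹ = [[1, 3, -3], [1/3, 1/3, -2/3], [1/3, 4/3, -5/3]].
L⁻¹K = [[-4, 1, 8], [-7, -9, 15], [-2, 5, 1]].
P = (L⁻¹K)N⁻¹ = [[-1, -1, -2], [-5, -4, 2], [0, -3, 1]].

P = [[-1, -1, -2], [-5, -4, 2], [0, -3, 1]]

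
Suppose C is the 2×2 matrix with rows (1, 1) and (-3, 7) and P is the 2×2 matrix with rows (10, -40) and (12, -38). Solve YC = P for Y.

Right-multiplying both sides by C⁻¹ gives Y = PC⁻¹.
det C = 10; the adjugate gives C⁻¹ = [[7/10, -1/10], [3/10, 1/10]].
Y = PC⁻¹ = [[10, -40], [12, -38]] · [[7/10, -1/10], [3/10, 1/10]] = [[-5, -5], [-3, -5]].

Y = [[-5, -5], [-3, -5]]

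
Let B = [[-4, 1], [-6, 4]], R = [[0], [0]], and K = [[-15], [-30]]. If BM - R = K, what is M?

BM = K + R = [[-15], [-30]].
Since B multiplies M on the left, M = B⁻¹(K + R).
B has determinant -10; B⁻¹ = [[-2/5, 1/10], [-3/5, 2/5]].
M = B⁻¹(K + R) = [[3], [-3]].

M = [[3], [-3]]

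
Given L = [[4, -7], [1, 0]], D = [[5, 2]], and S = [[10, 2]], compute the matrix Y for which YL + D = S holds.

Y = [[0, 5]]

YL = S − D = [[5, 0]].
Right-multiplying both sides by L⁻¹ gives Y = (S − D)L⁻¹.
det L = 7, so L⁻¹ = [[0, 1], [-1/7, 4/7]].
Y = (S − D)L⁻¹ = [[0, 5]].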